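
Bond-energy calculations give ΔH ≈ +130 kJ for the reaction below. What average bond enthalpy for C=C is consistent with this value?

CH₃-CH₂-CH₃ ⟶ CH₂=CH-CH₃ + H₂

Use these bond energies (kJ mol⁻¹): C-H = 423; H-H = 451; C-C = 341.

Let D be the C=C bond energy.
Σ(broken) = 2×341 + 8×423 = 4066
Σ(formed) = 1×341 + 6×423 + 1×D + 1×451 = 3330 + D
ΔH = Σ(broken) − Σ(formed) = (4066) − (3330 + D) = +736 − D
Setting this equal to +130 kJ gives D = 606 kJ/mol.

D(C=C) ≈ 606 kJ/mol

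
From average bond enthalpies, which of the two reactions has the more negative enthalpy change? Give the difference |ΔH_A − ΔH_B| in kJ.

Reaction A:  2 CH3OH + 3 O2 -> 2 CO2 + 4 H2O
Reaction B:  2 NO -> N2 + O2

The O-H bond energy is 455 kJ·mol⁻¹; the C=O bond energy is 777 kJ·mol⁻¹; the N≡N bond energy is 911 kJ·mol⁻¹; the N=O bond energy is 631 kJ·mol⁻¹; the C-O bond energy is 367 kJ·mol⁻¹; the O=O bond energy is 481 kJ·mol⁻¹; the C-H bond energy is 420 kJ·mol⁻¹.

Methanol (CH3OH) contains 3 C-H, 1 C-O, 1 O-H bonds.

Reaction A, by 1011 kJ

Reaction A:
  Bonds broken (reactants):
    C-H: 6 × 420 = 2520
    C-O: 2 × 367 = 734
    O-H: 2 × 455 = 910
    O=O: 3 × 481 = 1443
    Σ(broken) = 5607 kJ
  Bonds formed (products):
    C=O: 4 × 777 = 3108
    O-H: 8 × 455 = 3640
    Σ(formed) = 6748 kJ
  ΔH_A = 5607 − 6748 = −1141 kJ
Reaction B:
  Bonds broken (reactants):
    N=O: 2 × 631 = 1262
    Σ(broken) = 1262 kJ
  Bonds formed (products):
    N≡N: 1 × 911 = 911
    O=O: 1 × 481 = 481
    Σ(formed) = 1392 kJ
  ΔH_B = 1262 − 1392 = −130 kJ
ΔH_A − ΔH_B = −1011 kJ, so reaction A has the more negative ΔH; |ΔH_A − ΔH_B| = 1011 kJ.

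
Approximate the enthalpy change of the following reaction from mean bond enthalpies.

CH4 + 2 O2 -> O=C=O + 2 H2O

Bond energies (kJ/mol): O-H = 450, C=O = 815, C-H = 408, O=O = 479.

Bonds broken (reactants):
  C-H: 4 × 408 = 1632
  O=O: 2 × 479 = 958
  Σ(broken) = 2590 kJ
Bonds formed (products):
  C=O: 2 × 815 = 1630
  O-H: 4 × 450 = 1800
  Σ(formed) = 3430 kJ
ΔH = Σ(broken) − Σ(formed) = 2590 − 3430 = −840 kJ

ΔH ≈ −840 kJ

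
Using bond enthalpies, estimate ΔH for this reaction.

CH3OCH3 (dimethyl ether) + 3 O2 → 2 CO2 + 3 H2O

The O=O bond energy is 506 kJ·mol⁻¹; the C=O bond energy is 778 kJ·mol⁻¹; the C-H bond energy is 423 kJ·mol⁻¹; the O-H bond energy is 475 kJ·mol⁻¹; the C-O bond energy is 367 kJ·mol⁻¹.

Bonds broken (reactants):
  C-H: 6 × 423 = 2538
  C-O: 2 × 367 = 734
  O=O: 3 × 506 = 1518
  Σ(broken) = 4790 kJ
Bonds formed (products):
  C=O: 4 × 778 = 3112
  O-H: 6 × 475 = 2850
  Σ(formed) = 5962 kJ
ΔH = Σ(broken) − Σ(formed) = 4790 − 5962 = −1172 kJ

ΔH ≈ −1172 kJ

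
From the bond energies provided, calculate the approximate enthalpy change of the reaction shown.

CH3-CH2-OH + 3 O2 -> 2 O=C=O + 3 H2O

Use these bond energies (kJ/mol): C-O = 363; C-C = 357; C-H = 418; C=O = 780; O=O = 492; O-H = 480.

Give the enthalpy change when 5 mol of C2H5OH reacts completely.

ΔH = −6170 kJ

Bonds broken (reactants):
  C-C: 1 × 357 = 357
  C-H: 5 × 418 = 2090
  C-O: 1 × 363 = 363
  O-H: 1 × 480 = 480
  O=O: 3 × 492 = 1476
  Σ(broken) = 4766 kJ
Bonds formed (products):
  C=O: 4 × 780 = 3120
  O-H: 6 × 480 = 2880
  Σ(formed) = 6000 kJ
ΔH = Σ(broken) − Σ(formed) = 4766 − 6000 = −1234 kJ
For 5× the reaction as written: 5 × (−1234) = −6170 kJ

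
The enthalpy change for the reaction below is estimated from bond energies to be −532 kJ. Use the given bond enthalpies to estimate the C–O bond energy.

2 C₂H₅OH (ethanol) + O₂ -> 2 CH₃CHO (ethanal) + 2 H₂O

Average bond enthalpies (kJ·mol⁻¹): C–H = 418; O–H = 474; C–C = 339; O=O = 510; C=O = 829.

Let D be the C–O bond energy.
Σ(broken) = 2×339 + 10×418 + 2×D + 2×474 + 1×510 = 6316 + 2D
Σ(formed) = 2×339 + 8×418 + 2×829 + 4×474 = 7576
ΔH = Σ(broken) − Σ(formed) = (6316 + 2D) − (7576) = −1260 + 2D
Setting this equal to −532 kJ gives 2D = 728, so D = 364 kJ/mol.

D(C–O) ≈ 364 kJ/mol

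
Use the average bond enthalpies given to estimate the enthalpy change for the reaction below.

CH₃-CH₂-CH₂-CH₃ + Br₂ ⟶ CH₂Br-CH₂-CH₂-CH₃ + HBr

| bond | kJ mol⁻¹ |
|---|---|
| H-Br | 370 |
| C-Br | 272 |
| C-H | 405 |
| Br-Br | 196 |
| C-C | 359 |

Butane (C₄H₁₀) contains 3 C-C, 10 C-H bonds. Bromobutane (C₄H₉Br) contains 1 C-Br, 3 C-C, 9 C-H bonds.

ΔH ≈ −41 kJ

Bonds broken (reactants):
  Br-Br: 1 × 196 = 196
  C-C: 3 × 359 = 1077
  C-H: 10 × 405 = 4050
  Σ(broken) = 5323 kJ
Bonds formed (products):
  C-Br: 1 × 272 = 272
  C-C: 3 × 359 = 1077
  C-H: 9 × 405 = 3645
  H-Br: 1 × 370 = 370
  Σ(formed) = 5364 kJ
ΔH = Σ(broken) − Σ(formed) = 5323 − 5364 = −41 kJ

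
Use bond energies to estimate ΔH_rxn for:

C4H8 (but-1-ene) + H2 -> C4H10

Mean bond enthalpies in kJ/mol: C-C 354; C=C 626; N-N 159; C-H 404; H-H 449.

Bonds broken (reactants):
  C-C: 2 × 354 = 708
  C-H: 8 × 404 = 3232
  C=C: 1 × 626 = 626
  H-H: 1 × 449 = 449
  Σ(broken) = 5015 kJ
Bonds formed (products):
  C-C: 3 × 354 = 1062
  C-H: 10 × 404 = 4040
  Σ(formed) = 5102 kJ
ΔH = Σ(broken) − Σ(formed) = 5015 − 5102 = −87 kJ

ΔH ≈ −87 kJ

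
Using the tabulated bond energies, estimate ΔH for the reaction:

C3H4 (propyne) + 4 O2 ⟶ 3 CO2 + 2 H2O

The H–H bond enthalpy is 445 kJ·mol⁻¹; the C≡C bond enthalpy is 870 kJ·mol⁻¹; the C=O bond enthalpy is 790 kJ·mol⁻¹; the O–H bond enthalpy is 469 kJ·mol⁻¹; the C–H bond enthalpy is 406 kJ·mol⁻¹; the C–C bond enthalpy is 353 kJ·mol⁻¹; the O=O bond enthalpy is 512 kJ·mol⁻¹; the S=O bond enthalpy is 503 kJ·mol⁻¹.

ΔH ≈ −1721 kJ

Bonds broken (reactants):
  C≡C: 1 × 870 = 870
  C–C: 1 × 353 = 353
  C–H: 4 × 406 = 1624
  O=O: 4 × 512 = 2048
  Σ(broken) = 4895 kJ
Bonds formed (products):
  C=O: 6 × 790 = 4740
  O–H: 4 × 469 = 1876
  Σ(formed) = 6616 kJ
ΔH = Σ(broken) − Σ(formed) = 4895 − 6616 = −1721 kJ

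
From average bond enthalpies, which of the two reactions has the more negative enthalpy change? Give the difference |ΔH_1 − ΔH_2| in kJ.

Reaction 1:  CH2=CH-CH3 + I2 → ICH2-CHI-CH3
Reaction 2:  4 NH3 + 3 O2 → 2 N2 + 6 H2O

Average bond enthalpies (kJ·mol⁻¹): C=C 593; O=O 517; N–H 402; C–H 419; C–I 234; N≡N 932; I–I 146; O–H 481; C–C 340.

Reaction 2, by 1192 kJ

Reaction 1:
  Bonds broken (reactants):
    C–C: 1 × 340 = 340
    C–H: 6 × 419 = 2514
    C=C: 1 × 593 = 593
    I–I: 1 × 146 = 146
    Σ(broken) = 3593 kJ
  Bonds formed (products):
    C–C: 2 × 340 = 680
    C–H: 6 × 419 = 2514
    C–I: 2 × 234 = 468
    Σ(formed) = 3662 kJ
  ΔH_1 = 3593 − 3662 = −69 kJ
Reaction 2:
  Bonds broken (reactants):
    N–H: 12 × 402 = 4824
    O=O: 3 × 517 = 1551
    Σ(broken) = 6375 kJ
  Bonds formed (products):
    N≡N: 2 × 932 = 1864
    O–H: 12 × 481 = 5772
    Σ(formed) = 7636 kJ
  ΔH_2 = 6375 − 7636 = −1261 kJ
ΔH_1 − ΔH_2 = +1192 kJ, so reaction 2 has the more negative ΔH; |ΔH_1 − ΔH_2| = 1192 kJ.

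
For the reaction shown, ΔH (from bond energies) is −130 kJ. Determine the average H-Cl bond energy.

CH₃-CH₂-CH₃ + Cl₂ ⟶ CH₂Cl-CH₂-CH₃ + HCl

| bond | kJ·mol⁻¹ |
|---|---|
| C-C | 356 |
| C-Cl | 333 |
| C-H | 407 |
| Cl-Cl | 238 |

Let D be the H-Cl bond energy.
Σ(broken) = 2×356 + 8×407 + 1×238 = 4206
Σ(formed) = 2×356 + 1×333 + 7×407 + 1×D = 3894 + D
ΔH = Σ(broken) − Σ(formed) = (4206) − (3894 + D) = +312 − D
Setting this equal to −130 kJ gives D = 442 kJ/mol.

D(H-Cl) ≈ 442 kJ/mol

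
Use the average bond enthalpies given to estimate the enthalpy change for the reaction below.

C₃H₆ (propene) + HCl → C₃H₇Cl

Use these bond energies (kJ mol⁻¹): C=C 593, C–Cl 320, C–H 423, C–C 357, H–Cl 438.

Bonds broken (reactants):
  C–C: 1 × 357 = 357
  C–H: 6 × 423 = 2538
  C=C: 1 × 593 = 593
  H–Cl: 1 × 438 = 438
  Σ(broken) = 3926 kJ
Bonds formed (products):
  C–C: 2 × 357 = 714
  C–Cl: 1 × 320 = 320
  C–H: 7 × 423 = 2961
  Σ(formed) = 3995 kJ
ΔH = Σ(broken) − Σ(formed) = 3926 − 3995 = −69 kJ

ΔH ≈ −69 kJ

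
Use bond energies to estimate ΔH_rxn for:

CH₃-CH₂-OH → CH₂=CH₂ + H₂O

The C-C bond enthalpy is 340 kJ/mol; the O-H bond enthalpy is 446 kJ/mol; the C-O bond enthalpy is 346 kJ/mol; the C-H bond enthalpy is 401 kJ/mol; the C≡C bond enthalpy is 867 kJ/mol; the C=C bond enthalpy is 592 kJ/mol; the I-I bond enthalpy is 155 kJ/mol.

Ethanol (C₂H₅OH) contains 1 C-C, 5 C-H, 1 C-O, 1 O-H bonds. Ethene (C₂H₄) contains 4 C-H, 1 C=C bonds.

ΔH ≈ +49 kJ

Bonds broken (reactants):
  C-C: 1 × 340 = 340
  C-H: 5 × 401 = 2005
  C-O: 1 × 346 = 346
  O-H: 1 × 446 = 446
  Σ(broken) = 3137 kJ
Bonds formed (products):
  C-H: 4 × 401 = 1604
  C=C: 1 × 592 = 592
  O-H: 2 × 446 = 892
  Σ(formed) = 3088 kJ
ΔH = Σ(broken) − Σ(formed) = 3137 − 3088 = +49 kJ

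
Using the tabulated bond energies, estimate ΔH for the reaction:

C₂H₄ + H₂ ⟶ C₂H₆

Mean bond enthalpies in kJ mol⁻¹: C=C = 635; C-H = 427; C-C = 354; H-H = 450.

ΔH ≈ −123 kJ

Bonds broken (reactants):
  C-H: 4 × 427 = 1708
  C=C: 1 × 635 = 635
  H-H: 1 × 450 = 450
  Σ(broken) = 2793 kJ
Bonds formed (products):
  C-C: 1 × 354 = 354
  C-H: 6 × 427 = 2562
  Σ(formed) = 2916 kJ
ΔH = Σ(broken) − Σ(formed) = 2793 − 2916 = −123 kJ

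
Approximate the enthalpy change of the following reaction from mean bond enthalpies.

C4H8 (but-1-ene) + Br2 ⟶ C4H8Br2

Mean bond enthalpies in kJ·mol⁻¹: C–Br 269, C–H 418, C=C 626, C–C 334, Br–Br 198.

Bonds broken (reactants):
  Br–Br: 1 × 198 = 198
  C–C: 2 × 334 = 668
  C–H: 8 × 418 = 3344
  C=C: 1 × 626 = 626
  Σ(broken) = 4836 kJ
Bonds formed (products):
  C–Br: 2 × 269 = 538
  C–C: 3 × 334 = 1002
  C–H: 8 × 418 = 3344
  Σ(formed) = 4884 kJ
ΔH = Σ(broken) − Σ(formed) = 4836 − 4884 = −48 kJ

ΔH ≈ −48 kJ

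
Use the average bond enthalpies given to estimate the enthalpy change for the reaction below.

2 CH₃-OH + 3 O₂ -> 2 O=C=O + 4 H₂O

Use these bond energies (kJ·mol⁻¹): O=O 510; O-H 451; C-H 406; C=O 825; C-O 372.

Bonds broken (reactants):
  C-H: 6 × 406 = 2436
  C-O: 2 × 372 = 744
  O-H: 2 × 451 = 902
  O=O: 3 × 510 = 1530
  Σ(broken) = 5612 kJ
Bonds formed (products):
  C=O: 4 × 825 = 3300
  O-H: 8 × 451 = 3608
  Σ(formed) = 6908 kJ
ΔH = Σ(broken) − Σ(formed) = 5612 − 6908 = −1296 kJ

ΔH ≈ −1296 kJ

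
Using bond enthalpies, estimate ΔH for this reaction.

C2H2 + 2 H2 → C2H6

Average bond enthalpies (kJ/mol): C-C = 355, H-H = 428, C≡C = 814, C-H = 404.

Bonds broken (reactants):
  C≡C: 1 × 814 = 814
  C-H: 2 × 404 = 808
  H-H: 2 × 428 = 856
  Σ(broken) = 2478 kJ
Bonds formed (products):
  C-C: 1 × 355 = 355
  C-H: 6 × 404 = 2424
  Σ(formed) = 2779 kJ
ΔH = Σ(broken) − Σ(formed) = 2478 − 2779 = −301 kJ

ΔH ≈ −301 kJ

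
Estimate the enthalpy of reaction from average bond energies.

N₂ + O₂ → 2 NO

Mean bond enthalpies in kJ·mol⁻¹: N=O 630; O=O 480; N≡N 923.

ΔH ≈ +143 kJ

Bonds broken (reactants):
  N≡N: 1 × 923 = 923
  O=O: 1 × 480 = 480
  Σ(broken) = 1403 kJ
Bonds formed (products):
  N=O: 2 × 630 = 1260
  Σ(formed) = 1260 kJ
ΔH = Σ(broken) − Σ(formed) = 1403 − 1260 = +143 kJ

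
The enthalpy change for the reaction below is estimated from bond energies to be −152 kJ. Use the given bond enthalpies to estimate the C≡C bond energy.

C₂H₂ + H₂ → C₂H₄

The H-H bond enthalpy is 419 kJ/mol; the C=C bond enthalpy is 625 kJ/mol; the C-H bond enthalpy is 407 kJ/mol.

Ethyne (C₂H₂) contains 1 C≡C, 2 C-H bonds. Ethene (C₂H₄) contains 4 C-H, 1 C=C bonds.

Let D be the C≡C bond energy.
Σ(broken) = 1×D + 2×407 + 1×419 = 1233 + D
Σ(formed) = 4×407 + 1×625 = 2253
ΔH = Σ(broken) − Σ(formed) = (1233 + D) − (2253) = −1020 + D
Setting this equal to −152 kJ gives D = 868 kJ/mol.

D(C≡C) ≈ 868 kJ/mol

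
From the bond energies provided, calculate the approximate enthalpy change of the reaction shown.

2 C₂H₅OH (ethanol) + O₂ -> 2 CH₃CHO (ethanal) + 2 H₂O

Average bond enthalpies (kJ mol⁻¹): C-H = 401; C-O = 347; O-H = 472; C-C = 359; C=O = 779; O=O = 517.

Bonds broken (reactants):
  C-C: 2 × 359 = 718
  C-H: 10 × 401 = 4010
  C-O: 2 × 347 = 694
  O-H: 2 × 472 = 944
  O=O: 1 × 517 = 517
  Σ(broken) = 6883 kJ
Bonds formed (products):
  C-C: 2 × 359 = 718
  C-H: 8 × 401 = 3208
  C=O: 2 × 779 = 1558
  O-H: 4 × 472 = 1888
  Σ(formed) = 7372 kJ
ΔH = Σ(broken) − Σ(formed) = 6883 − 7372 = −489 kJ

ΔH ≈ −489 kJ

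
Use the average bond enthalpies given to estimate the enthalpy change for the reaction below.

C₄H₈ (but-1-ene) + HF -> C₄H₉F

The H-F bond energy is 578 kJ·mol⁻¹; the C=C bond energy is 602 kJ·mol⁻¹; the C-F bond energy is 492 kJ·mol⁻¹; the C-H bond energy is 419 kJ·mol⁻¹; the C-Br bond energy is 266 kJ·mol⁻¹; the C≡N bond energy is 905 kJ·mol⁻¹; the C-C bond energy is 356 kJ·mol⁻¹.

Bonds broken (reactants):
  C-C: 2 × 356 = 712
  C-H: 8 × 419 = 3352
  C=C: 1 × 602 = 602
  H-F: 1 × 578 = 578
  Σ(broken) = 5244 kJ
Bonds formed (products):
  C-C: 3 × 356 = 1068
  C-F: 1 × 492 = 492
  C-H: 9 × 419 = 3771
  Σ(formed) = 5331 kJ
ΔH = Σ(broken) − Σ(formed) = 5244 − 5331 = −87 kJ

ΔH ≈ −87 kJ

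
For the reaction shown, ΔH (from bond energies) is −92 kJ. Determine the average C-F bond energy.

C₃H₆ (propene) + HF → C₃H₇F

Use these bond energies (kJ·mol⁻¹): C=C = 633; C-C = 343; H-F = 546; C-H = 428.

D(C-F) ≈ 500 kJ/mol

Let D be the C-F bond energy.
Σ(broken) = 1×343 + 6×428 + 1×633 + 1×546 = 4090
Σ(formed) = 2×343 + 1×D + 7×428 = 3682 + D
ΔH = Σ(broken) − Σ(formed) = (4090) − (3682 + D) = +408 − D
Setting this equal to −92 kJ gives D = 500 kJ/mol.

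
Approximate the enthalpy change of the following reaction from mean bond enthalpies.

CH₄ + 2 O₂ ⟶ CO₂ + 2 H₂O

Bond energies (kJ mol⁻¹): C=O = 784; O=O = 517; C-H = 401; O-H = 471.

ΔH ≈ −814 kJ

Bonds broken (reactants):
  C-H: 4 × 401 = 1604
  O=O: 2 × 517 = 1034
  Σ(broken) = 2638 kJ
Bonds formed (products):
  C=O: 2 × 784 = 1568
  O-H: 4 × 471 = 1884
  Σ(formed) = 3452 kJ
ΔH = Σ(broken) − Σ(formed) = 2638 − 3452 = −814 kJ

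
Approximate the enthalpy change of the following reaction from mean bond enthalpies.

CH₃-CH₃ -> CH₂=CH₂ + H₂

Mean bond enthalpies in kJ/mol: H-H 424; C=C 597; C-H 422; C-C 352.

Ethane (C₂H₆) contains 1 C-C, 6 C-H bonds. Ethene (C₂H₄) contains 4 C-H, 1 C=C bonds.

Bonds broken (reactants):
  C-C: 1 × 352 = 352
  C-H: 6 × 422 = 2532
  Σ(broken) = 2884 kJ
Bonds formed (products):
  C-H: 4 × 422 = 1688
  C=C: 1 × 597 = 597
  H-H: 1 × 424 = 424
  Σ(formed) = 2709 kJ
ΔH = Σ(broken) − Σ(formed) = 2884 − 2709 = +175 kJ

ΔH ≈ +175 kJ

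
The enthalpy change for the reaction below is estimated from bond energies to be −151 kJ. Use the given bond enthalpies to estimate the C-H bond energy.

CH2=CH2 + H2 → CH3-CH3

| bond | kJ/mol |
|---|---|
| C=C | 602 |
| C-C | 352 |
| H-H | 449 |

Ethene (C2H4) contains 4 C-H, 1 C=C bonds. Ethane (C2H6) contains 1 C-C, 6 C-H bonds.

D(C-H) ≈ 425 kJ/mol

Let D be the C-H bond energy.
Σ(broken) = 4×D + 1×602 + 1×449 = 1051 + 4D
Σ(formed) = 1×352 + 6×D = 352 + 6D
ΔH = Σ(broken) − Σ(formed) = (1051 + 4D) − (352 + 6D) = +699 − 2D
Setting this equal to −151 kJ gives 2D = 850, so D = 425 kJ/mol.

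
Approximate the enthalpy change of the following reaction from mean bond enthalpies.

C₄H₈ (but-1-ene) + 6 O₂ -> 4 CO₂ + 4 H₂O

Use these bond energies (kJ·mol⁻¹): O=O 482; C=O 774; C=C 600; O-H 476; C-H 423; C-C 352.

Bonds broken (reactants):
  C-C: 2 × 352 = 704
  C-H: 8 × 423 = 3384
  C=C: 1 × 600 = 600
  O=O: 6 × 482 = 2892
  Σ(broken) = 7580 kJ
Bonds formed (products):
  C=O: 8 × 774 = 6192
  O-H: 8 × 476 = 3808
  Σ(formed) = 10000 kJ
ΔH = Σ(broken) − Σ(formed) = 7580 − 10000 = −2420 kJ

ΔH ≈ −2420 kJ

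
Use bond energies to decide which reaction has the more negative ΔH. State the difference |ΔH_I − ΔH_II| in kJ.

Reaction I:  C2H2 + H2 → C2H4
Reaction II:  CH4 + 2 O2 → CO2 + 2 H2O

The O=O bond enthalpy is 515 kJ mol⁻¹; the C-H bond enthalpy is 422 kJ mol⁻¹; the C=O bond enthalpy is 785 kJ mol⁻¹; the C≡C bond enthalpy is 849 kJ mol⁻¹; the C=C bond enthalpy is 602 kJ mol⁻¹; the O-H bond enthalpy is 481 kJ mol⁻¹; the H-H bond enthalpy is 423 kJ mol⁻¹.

Reaction I:
  Bonds broken (reactants):
    C≡C: 1 × 849 = 849
    C-H: 2 × 422 = 844
    H-H: 1 × 423 = 423
    Σ(broken) = 2116 kJ
  Bonds formed (products):
    C-H: 4 × 422 = 1688
    C=C: 1 × 602 = 602
    Σ(formed) = 2290 kJ
  ΔH_I = 2116 − 2290 = −174 kJ
Reaction II:
  Bonds broken (reactants):
    C-H: 4 × 422 = 1688
    O=O: 2 × 515 = 1030
    Σ(broken) = 2718 kJ
  Bonds formed (products):
    C=O: 2 × 785 = 1570
    O-H: 4 × 481 = 1924
    Σ(formed) = 3494 kJ
  ΔH_II = 2718 − 3494 = −776 kJ
ΔH_I − ΔH_II = +602 kJ, so reaction II has the more negative ΔH; |ΔH_I − ΔH_II| = 602 kJ.

Reaction II, by 602 kJ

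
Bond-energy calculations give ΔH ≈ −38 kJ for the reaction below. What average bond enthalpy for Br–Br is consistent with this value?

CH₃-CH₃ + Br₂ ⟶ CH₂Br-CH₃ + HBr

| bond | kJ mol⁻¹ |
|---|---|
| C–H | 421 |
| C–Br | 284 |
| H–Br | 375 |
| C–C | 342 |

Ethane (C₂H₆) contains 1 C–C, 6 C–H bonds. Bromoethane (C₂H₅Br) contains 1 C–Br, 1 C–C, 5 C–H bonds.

Let D be the Br–Br bond energy.
Σ(broken) = 1×D + 1×342 + 6×421 = 2868 + D
Σ(formed) = 1×284 + 1×342 + 5×421 + 1×375 = 3106
ΔH = Σ(broken) − Σ(formed) = (2868 + D) − (3106) = −238 + D
Setting this equal to −38 kJ gives D = 200 kJ/mol.

D(Br–Br) ≈ 200 kJ/mol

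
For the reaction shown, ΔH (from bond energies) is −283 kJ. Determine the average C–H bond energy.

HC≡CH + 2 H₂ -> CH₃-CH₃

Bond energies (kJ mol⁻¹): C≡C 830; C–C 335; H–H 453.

Let D be the C–H bond energy.
Σ(broken) = 1×830 + 2×D + 2×453 = 1736 + 2D
Σ(formed) = 1×335 + 6×D = 335 + 6D
ΔH = Σ(broken) − Σ(formed) = (1736 + 2D) − (335 + 6D) = +1401 − 4D
Setting this equal to −283 kJ gives 4D = 1684, so D = 421 kJ/mol.

D(C–H) ≈ 421 kJ/mol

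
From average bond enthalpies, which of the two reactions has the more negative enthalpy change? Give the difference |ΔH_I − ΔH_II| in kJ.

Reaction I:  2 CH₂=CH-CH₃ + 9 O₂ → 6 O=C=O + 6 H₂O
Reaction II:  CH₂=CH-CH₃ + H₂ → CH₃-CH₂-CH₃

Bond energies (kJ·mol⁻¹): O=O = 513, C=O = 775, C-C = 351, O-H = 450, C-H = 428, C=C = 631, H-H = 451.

Reaction I, by 2858 kJ

Reaction I:
  Bonds broken (reactants):
    C-C: 2 × 351 = 702
    C-H: 12 × 428 = 5136
    C=C: 2 × 631 = 1262
    O=O: 9 × 513 = 4617
    Σ(broken) = 11717 kJ
  Bonds formed (products):
    C=O: 12 × 775 = 9300
    O-H: 12 × 450 = 5400
    Σ(formed) = 14700 kJ
  ΔH_I = 11717 − 14700 = −2983 kJ
Reaction II:
  Bonds broken (reactants):
    C-C: 1 × 351 = 351
    C-H: 6 × 428 = 2568
    C=C: 1 × 631 = 631
    H-H: 1 × 451 = 451
    Σ(broken) = 4001 kJ
  Bonds formed (products):
    C-C: 2 × 351 = 702
    C-H: 8 × 428 = 3424
    Σ(formed) = 4126 kJ
  ΔH_II = 4001 − 4126 = −125 kJ
ΔH_I − ΔH_II = −2858 kJ, so reaction I has the more negative ΔH; |ΔH_I − ΔH_II| = 2858 kJ.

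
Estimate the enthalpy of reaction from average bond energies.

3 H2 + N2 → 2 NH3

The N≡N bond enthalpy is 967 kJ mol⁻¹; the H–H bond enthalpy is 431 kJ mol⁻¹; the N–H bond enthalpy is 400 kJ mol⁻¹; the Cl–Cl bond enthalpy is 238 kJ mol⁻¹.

ΔH ≈ −140 kJ

Bonds broken (reactants):
  H–H: 3 × 431 = 1293
  N≡N: 1 × 967 = 967
  Σ(broken) = 2260 kJ
Bonds formed (products):
  N–H: 6 × 400 = 2400
  Σ(formed) = 2400 kJ
ΔH = Σ(broken) − Σ(formed) = 2260 − 2400 = −140 kJ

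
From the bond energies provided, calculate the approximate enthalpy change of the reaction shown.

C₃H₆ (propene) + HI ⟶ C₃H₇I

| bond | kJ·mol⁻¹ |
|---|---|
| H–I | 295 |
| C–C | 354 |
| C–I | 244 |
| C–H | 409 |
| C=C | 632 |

Bonds broken (reactants):
  C–C: 1 × 354 = 354
  C–H: 6 × 409 = 2454
  C=C: 1 × 632 = 632
  H–I: 1 × 295 = 295
  Σ(broken) = 3735 kJ
Bonds formed (products):
  C–C: 2 × 354 = 708
  C–H: 7 × 409 = 2863
  C–I: 1 × 244 = 244
  Σ(formed) = 3815 kJ
ΔH = Σ(broken) − Σ(formed) = 3735 − 3815 = −80 kJ

ΔH ≈ −80 kJ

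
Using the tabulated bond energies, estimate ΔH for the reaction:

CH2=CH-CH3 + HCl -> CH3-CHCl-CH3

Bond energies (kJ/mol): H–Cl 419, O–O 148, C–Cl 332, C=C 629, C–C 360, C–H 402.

ΔH ≈ −46 kJ

Bonds broken (reactants):
  C–C: 1 × 360 = 360
  C–H: 6 × 402 = 2412
  C=C: 1 × 629 = 629
  H–Cl: 1 × 419 = 419
  Σ(broken) = 3820 kJ
Bonds formed (products):
  C–C: 2 × 360 = 720
  C–Cl: 1 × 332 = 332
  C–H: 7 × 402 = 2814
  Σ(formed) = 3866 kJ
ΔH = Σ(broken) − Σ(formed) = 3820 − 3866 = −46 kJ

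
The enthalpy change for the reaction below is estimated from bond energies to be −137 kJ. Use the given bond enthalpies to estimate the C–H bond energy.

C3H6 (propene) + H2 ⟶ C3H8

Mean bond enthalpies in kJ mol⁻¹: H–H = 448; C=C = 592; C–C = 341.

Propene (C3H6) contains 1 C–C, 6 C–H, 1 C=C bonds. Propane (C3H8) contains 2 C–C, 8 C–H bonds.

D(C–H) ≈ 418 kJ/mol

Let D be the C–H bond energy.
Σ(broken) = 1×341 + 6×D + 1×592 + 1×448 = 1381 + 6D
Σ(formed) = 2×341 + 8×D = 682 + 8D
ΔH = Σ(broken) − Σ(formed) = (1381 + 6D) − (682 + 8D) = +699 − 2D
Setting this equal to −137 kJ gives 2D = 836, so D = 418 kJ/mol.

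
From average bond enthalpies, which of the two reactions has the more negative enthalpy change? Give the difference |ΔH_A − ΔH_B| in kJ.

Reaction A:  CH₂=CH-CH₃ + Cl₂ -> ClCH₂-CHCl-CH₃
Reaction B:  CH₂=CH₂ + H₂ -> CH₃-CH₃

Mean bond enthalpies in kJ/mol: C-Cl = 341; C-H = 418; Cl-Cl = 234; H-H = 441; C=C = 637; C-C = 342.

Reaction A:
  Bonds broken (reactants):
    C-C: 1 × 342 = 342
    C-H: 6 × 418 = 2508
    C=C: 1 × 637 = 637
    Cl-Cl: 1 × 234 = 234
    Σ(broken) = 3721 kJ
  Bonds formed (products):
    C-C: 2 × 342 = 684
    C-Cl: 2 × 341 = 682
    C-H: 6 × 418 = 2508
    Σ(formed) = 3874 kJ
  ΔH_A = 3721 − 3874 = −153 kJ
Reaction B:
  Bonds broken (reactants):
    C-H: 4 × 418 = 1672
    C=C: 1 × 637 = 637
    H-H: 1 × 441 = 441
    Σ(broken) = 2750 kJ
  Bonds formed (products):
    C-C: 1 × 342 = 342
    C-H: 6 × 418 = 2508
    Σ(formed) = 2850 kJ
  ΔH_B = 2750 − 2850 = −100 kJ
ΔH_A − ΔH_B = −53 kJ, so reaction A has the more negative ΔH; |ΔH_A − ΔH_B| = 53 kJ.

Reaction A, by 53 kJ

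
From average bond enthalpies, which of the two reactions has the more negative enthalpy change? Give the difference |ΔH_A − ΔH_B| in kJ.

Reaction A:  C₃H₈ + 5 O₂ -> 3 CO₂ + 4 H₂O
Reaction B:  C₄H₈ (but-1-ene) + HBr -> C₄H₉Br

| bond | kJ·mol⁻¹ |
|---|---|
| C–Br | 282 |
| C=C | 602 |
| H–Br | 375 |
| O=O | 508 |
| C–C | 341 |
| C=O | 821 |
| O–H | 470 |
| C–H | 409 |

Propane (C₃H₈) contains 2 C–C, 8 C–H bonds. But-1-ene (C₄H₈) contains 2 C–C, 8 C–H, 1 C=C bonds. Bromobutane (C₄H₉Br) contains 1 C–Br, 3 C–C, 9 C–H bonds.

Reaction A, by 2137 kJ

Reaction A:
  Bonds broken (reactants):
    C–C: 2 × 341 = 682
    C–H: 8 × 409 = 3272
    O=O: 5 × 508 = 2540
    Σ(broken) = 6494 kJ
  Bonds formed (products):
    C=O: 6 × 821 = 4926
    O–H: 8 × 470 = 3760
    Σ(formed) = 8686 kJ
  ΔH_A = 6494 − 8686 = −2192 kJ
Reaction B:
  Bonds broken (reactants):
    C–C: 2 × 341 = 682
    C–H: 8 × 409 = 3272
    C=C: 1 × 602 = 602
    H–Br: 1 × 375 = 375
    Σ(broken) = 4931 kJ
  Bonds formed (products):
    C–Br: 1 × 282 = 282
    C–C: 3 × 341 = 1023
    C–H: 9 × 409 = 3681
    Σ(formed) = 4986 kJ
  ΔH_B = 4931 − 4986 = −55 kJ
ΔH_A − ΔH_B = −2137 kJ, so reaction A has the more negative ΔH; |ΔH_A − ΔH_B| = 2137 kJ.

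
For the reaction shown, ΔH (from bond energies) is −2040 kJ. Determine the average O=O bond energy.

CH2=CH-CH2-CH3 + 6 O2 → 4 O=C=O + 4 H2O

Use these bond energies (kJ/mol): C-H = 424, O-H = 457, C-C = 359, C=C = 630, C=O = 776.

Let D be the O=O bond energy.
Σ(broken) = 2×359 + 8×424 + 1×630 + 6×D = 4740 + 6D
Σ(formed) = 8×776 + 8×457 = 9864
ΔH = Σ(broken) − Σ(formed) = (4740 + 6D) − (9864) = −5124 + 6D
Setting this equal to −2040 kJ gives 6D = 3084, so D = 514 kJ/mol.

D(O=O) ≈ 514 kJ/mol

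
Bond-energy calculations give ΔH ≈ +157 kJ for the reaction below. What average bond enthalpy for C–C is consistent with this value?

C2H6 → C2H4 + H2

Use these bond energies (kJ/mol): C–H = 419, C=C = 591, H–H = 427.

Let D be the C–C bond energy.
Σ(broken) = 1×D + 6×419 = 2514 + D
Σ(formed) = 4×419 + 1×591 + 1×427 = 2694
ΔH = Σ(broken) − Σ(formed) = (2514 + D) − (2694) = −180 + D
Setting this equal to +157 kJ gives D = 337 kJ/mol.

D(C–C) ≈ 337 kJ/mol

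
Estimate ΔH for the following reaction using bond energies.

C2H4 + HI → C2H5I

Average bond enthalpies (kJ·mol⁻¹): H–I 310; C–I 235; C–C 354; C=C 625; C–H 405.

Bonds broken (reactants):
  C–H: 4 × 405 = 1620
  C=C: 1 × 625 = 625
  H–I: 1 × 310 = 310
  Σ(broken) = 2555 kJ
Bonds formed (products):
  C–C: 1 × 354 = 354
  C–H: 5 × 405 = 2025
  C–I: 1 × 235 = 235
  Σ(formed) = 2614 kJ
ΔH = Σ(broken) − Σ(formed) = 2555 − 2614 = −59 kJ

ΔH ≈ −59 kJ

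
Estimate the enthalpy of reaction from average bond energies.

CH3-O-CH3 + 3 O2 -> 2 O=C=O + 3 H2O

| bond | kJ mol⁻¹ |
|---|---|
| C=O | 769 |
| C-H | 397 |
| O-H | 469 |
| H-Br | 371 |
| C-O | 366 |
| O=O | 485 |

ΔH ≈ −1321 kJ

Bonds broken (reactants):
  C-H: 6 × 397 = 2382
  C-O: 2 × 366 = 732
  O=O: 3 × 485 = 1455
  Σ(broken) = 4569 kJ
Bonds formed (products):
  C=O: 4 × 769 = 3076
  O-H: 6 × 469 = 2814
  Σ(formed) = 5890 kJ
ΔH = Σ(broken) − Σ(formed) = 4569 − 5890 = −1321 kJ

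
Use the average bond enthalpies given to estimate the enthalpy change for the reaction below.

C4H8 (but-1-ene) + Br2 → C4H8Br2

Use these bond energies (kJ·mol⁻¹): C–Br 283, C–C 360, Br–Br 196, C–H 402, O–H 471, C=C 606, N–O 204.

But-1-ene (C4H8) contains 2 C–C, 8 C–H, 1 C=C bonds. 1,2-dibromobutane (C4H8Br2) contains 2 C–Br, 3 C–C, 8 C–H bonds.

ΔH ≈ −124 kJ

Bonds broken (reactants):
  Br–Br: 1 × 196 = 196
  C–C: 2 × 360 = 720
  C–H: 8 × 402 = 3216
  C=C: 1 × 606 = 606
  Σ(broken) = 4738 kJ
Bonds formed (products):
  C–Br: 2 × 283 = 566
  C–C: 3 × 360 = 1080
  C–H: 8 × 402 = 3216
  Σ(formed) = 4862 kJ
ΔH = Σ(broken) − Σ(formed) = 4738 − 4862 = −124 kJ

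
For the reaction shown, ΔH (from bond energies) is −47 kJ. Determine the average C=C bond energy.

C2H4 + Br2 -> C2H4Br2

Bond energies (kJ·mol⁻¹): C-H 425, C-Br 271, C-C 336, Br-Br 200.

Let D be the C=C bond energy.
Σ(broken) = 1×200 + 4×425 + 1×D = 1900 + D
Σ(formed) = 2×271 + 1×336 + 4×425 = 2578
ΔH = Σ(broken) − Σ(formed) = (1900 + D) − (2578) = −678 + D
Setting this equal to −47 kJ gives D = 631 kJ/mol.

D(C=C) ≈ 631 kJ/mol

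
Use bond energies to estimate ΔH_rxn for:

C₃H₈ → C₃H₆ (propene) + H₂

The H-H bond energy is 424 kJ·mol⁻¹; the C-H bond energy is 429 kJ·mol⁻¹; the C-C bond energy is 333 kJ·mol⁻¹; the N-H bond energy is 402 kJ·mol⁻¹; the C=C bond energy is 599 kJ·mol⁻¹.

ΔH ≈ +168 kJ

Bonds broken (reactants):
  C-C: 2 × 333 = 666
  C-H: 8 × 429 = 3432
  Σ(broken) = 4098 kJ
Bonds formed (products):
  C-C: 1 × 333 = 333
  C-H: 6 × 429 = 2574
  C=C: 1 × 599 = 599
  H-H: 1 × 424 = 424
  Σ(formed) = 3930 kJ
ΔH = Σ(broken) − Σ(formed) = 4098 − 3930 = +168 kJ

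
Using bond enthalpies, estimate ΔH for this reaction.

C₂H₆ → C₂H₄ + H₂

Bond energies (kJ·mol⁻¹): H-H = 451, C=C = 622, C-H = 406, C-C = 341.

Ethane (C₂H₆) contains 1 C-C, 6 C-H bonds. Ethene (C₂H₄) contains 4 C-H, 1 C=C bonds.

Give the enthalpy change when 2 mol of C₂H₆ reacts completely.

ΔH = +160 kJ

Bonds broken (reactants):
  C-C: 1 × 341 = 341
  C-H: 6 × 406 = 2436
  Σ(broken) = 2777 kJ
Bonds formed (products):
  C-H: 4 × 406 = 1624
  C=C: 1 × 622 = 622
  H-H: 1 × 451 = 451
  Σ(formed) = 2697 kJ
ΔH = Σ(broken) − Σ(formed) = 2777 − 2697 = +80 kJ
For 2× the reaction as written: 2 × (+80) = +160 kJ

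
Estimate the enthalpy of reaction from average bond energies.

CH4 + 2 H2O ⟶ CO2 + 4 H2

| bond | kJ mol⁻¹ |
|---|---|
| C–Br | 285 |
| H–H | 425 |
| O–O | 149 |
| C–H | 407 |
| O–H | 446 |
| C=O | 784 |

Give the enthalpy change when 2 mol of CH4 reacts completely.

Bonds broken (reactants):
  C–H: 4 × 407 = 1628
  O–H: 4 × 446 = 1784
  Σ(broken) = 3412 kJ
Bonds formed (products):
  C=O: 2 × 784 = 1568
  H–H: 4 × 425 = 1700
  Σ(formed) = 3268 kJ
ΔH = Σ(broken) − Σ(formed) = 3412 − 3268 = +144 kJ
For 2× the reaction as written: 2 × (+144) = +288 kJ

ΔH = +288 kJ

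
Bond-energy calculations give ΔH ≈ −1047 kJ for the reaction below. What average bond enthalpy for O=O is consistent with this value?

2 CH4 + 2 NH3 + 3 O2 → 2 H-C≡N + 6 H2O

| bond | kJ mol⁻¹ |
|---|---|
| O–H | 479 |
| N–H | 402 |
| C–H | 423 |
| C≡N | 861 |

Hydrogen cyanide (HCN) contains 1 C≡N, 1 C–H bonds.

D(O=O) ≈ 491 kJ/mol

Let D be the O=O bond energy.
Σ(broken) = 8×423 + 6×402 + 3×D = 5796 + 3D
Σ(formed) = 2×861 + 2×423 + 12×479 = 8316
ΔH = Σ(broken) − Σ(formed) = (5796 + 3D) − (8316) = −2520 + 3D
Setting this equal to −1047 kJ gives 3D = 1473, so D = 491 kJ/mol.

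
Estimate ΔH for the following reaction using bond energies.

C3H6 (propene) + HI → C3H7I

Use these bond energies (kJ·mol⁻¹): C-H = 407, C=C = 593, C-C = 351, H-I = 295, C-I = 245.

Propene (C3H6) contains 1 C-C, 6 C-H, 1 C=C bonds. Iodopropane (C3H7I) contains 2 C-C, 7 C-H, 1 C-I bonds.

Bonds broken (reactants):
  C-C: 1 × 351 = 351
  C-H: 6 × 407 = 2442
  C=C: 1 × 593 = 593
  H-I: 1 × 295 = 295
  Σ(broken) = 3681 kJ
Bonds formed (products):
  C-C: 2 × 351 = 702
  C-H: 7 × 407 = 2849
  C-I: 1 × 245 = 245
  Σ(formed) = 3796 kJ
ΔH = Σ(broken) − Σ(formed) = 3681 − 3796 = −115 kJ

ΔH ≈ −115 kJ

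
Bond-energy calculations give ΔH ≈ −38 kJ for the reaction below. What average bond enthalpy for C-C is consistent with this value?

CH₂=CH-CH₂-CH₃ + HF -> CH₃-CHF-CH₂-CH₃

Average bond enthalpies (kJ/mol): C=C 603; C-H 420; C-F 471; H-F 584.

Let D be the C-C bond energy.
Σ(broken) = 2×D + 8×420 + 1×603 + 1×584 = 4547 + 2D
Σ(formed) = 3×D + 1×471 + 9×420 = 4251 + 3D
ΔH = Σ(broken) − Σ(formed) = (4547 + 2D) − (4251 + 3D) = +296 − D
Setting this equal to −38 kJ gives D = 334 kJ/mol.

D(C-C) ≈ 334 kJ/mol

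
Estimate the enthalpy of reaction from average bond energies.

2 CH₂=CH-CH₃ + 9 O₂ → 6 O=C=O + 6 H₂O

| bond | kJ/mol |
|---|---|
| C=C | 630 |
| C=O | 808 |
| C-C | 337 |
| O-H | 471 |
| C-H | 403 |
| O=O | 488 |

ΔH ≈ −4186 kJ

Bonds broken (reactants):
  C-C: 2 × 337 = 674
  C-H: 12 × 403 = 4836
  C=C: 2 × 630 = 1260
  O=O: 9 × 488 = 4392
  Σ(broken) = 11162 kJ
Bonds formed (products):
  C=O: 12 × 808 = 9696
  O-H: 12 × 471 = 5652
  Σ(formed) = 15348 kJ
ΔH = Σ(broken) − Σ(formed) = 11162 − 15348 = −4186 kJ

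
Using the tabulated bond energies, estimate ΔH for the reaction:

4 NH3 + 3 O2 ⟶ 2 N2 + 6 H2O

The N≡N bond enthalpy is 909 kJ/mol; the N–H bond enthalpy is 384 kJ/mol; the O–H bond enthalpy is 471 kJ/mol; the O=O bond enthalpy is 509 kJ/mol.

Bonds broken (reactants):
  N–H: 12 × 384 = 4608
  O=O: 3 × 509 = 1527
  Σ(broken) = 6135 kJ
Bonds formed (products):
  N≡N: 2 × 909 = 1818
  O–H: 12 × 471 = 5652
  Σ(formed) = 7470 kJ
ΔH = Σ(broken) − Σ(formed) = 6135 − 7470 = −1335 kJ

ΔH ≈ −1335 kJ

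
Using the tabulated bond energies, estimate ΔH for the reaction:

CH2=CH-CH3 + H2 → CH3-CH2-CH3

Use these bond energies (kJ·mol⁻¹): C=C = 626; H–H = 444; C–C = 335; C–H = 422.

Bonds broken (reactants):
  C–C: 1 × 335 = 335
  C–H: 6 × 422 = 2532
  C=C: 1 × 626 = 626
  H–H: 1 × 444 = 444
  Σ(broken) = 3937 kJ
Bonds formed (products):
  C–C: 2 × 335 = 670
  C–H: 8 × 422 = 3376
  Σ(formed) = 4046 kJ
ΔH = Σ(broken) − Σ(formed) = 3937 − 4046 = −109 kJ

ΔH ≈ −109 kJ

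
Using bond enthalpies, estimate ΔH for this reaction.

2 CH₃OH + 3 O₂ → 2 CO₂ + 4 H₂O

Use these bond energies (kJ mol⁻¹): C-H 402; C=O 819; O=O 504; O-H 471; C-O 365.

Bonds broken (reactants):
  C-H: 6 × 402 = 2412
  C-O: 2 × 365 = 730
  O-H: 2 × 471 = 942
  O=O: 3 × 504 = 1512
  Σ(broken) = 5596 kJ
Bonds formed (products):
  C=O: 4 × 819 = 3276
  O-H: 8 × 471 = 3768
  Σ(formed) = 7044 kJ
ΔH = Σ(broken) − Σ(formed) = 5596 − 7044 = −1448 kJ

ΔH ≈ −1448 kJ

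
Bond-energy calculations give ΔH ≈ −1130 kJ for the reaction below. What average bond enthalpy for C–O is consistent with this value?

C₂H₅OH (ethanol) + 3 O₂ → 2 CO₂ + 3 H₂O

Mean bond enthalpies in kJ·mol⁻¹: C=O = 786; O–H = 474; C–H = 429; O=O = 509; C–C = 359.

D(C–O) ≈ 353 kJ/mol

Let D be the C–O bond energy.
Σ(broken) = 1×359 + 5×429 + 1×D + 1×474 + 3×509 = 4505 + D
Σ(formed) = 4×786 + 6×474 = 5988
ΔH = Σ(broken) − Σ(formed) = (4505 + D) − (5988) = −1483 + D
Setting this equal to −1130 kJ gives D = 353 kJ/mol.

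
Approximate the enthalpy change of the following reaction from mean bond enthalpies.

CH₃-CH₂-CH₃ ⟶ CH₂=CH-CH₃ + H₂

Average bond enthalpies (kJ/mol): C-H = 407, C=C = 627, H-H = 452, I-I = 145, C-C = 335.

ΔH ≈ +70 kJ

Bonds broken (reactants):
  C-C: 2 × 335 = 670
  C-H: 8 × 407 = 3256
  Σ(broken) = 3926 kJ
Bonds formed (products):
  C-C: 1 × 335 = 335
  C-H: 6 × 407 = 2442
  C=C: 1 × 627 = 627
  H-H: 1 × 452 = 452
  Σ(formed) = 3856 kJ
ΔH = Σ(broken) − Σ(formed) = 3926 − 3856 = +70 kJ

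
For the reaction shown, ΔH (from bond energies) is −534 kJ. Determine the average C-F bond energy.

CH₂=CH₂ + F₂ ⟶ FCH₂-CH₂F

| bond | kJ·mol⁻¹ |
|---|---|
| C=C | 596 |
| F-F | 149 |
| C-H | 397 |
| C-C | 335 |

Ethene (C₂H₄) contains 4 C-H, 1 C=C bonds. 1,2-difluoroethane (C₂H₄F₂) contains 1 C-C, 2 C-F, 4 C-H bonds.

D(C-F) ≈ 472 kJ/mol

Let D be the C-F bond energy.
Σ(broken) = 4×397 + 1×596 + 1×149 = 2333
Σ(formed) = 1×335 + 2×D + 4×397 = 1923 + 2D
ΔH = Σ(broken) − Σ(formed) = (2333) − (1923 + 2D) = +410 − 2D
Setting this equal to −534 kJ gives 2D = 944, so D = 472 kJ/mol.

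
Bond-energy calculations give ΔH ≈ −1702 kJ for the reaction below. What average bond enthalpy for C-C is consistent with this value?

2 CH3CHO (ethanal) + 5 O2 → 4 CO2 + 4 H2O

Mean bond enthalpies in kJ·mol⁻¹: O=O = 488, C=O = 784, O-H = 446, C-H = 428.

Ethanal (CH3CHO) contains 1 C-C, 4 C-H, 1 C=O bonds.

Let D be the C-C bond energy.
Σ(broken) = 2×D + 8×428 + 2×784 + 5×488 = 7432 + 2D
Σ(formed) = 8×784 + 8×446 = 9840
ΔH = Σ(broken) − Σ(formed) = (7432 + 2D) − (9840) = −2408 + 2D
Setting this equal to −1702 kJ gives 2D = 706, so D = 353 kJ/mol.

D(C-C) ≈ 353 kJ/mol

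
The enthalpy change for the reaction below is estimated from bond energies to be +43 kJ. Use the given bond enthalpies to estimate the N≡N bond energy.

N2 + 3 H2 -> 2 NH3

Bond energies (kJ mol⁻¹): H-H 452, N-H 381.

Let D be the N≡N bond energy.
Σ(broken) = 3×452 + 1×D = 1356 + D
Σ(formed) = 6×381 = 2286
ΔH = Σ(broken) − Σ(formed) = (1356 + D) − (2286) = −930 + D
Setting this equal to +43 kJ gives D = 973 kJ/mol.

D(N≡N) ≈ 973 kJ/mol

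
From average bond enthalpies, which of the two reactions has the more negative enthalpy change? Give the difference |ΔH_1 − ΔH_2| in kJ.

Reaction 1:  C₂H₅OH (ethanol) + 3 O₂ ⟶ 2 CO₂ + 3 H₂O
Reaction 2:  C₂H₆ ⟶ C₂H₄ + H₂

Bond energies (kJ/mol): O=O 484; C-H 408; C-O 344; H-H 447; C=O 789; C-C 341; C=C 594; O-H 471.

Reaction 1:
  Bonds broken (reactants):
    C-C: 1 × 341 = 341
    C-H: 5 × 408 = 2040
    C-O: 1 × 344 = 344
    O-H: 1 × 471 = 471
    O=O: 3 × 484 = 1452
    Σ(broken) = 4648 kJ
  Bonds formed (products):
    C=O: 4 × 789 = 3156
    O-H: 6 × 471 = 2826
    Σ(formed) = 5982 kJ
  ΔH_1 = 4648 − 5982 = −1334 kJ
Reaction 2:
  Bonds broken (reactants):
    C-C: 1 × 341 = 341
    C-H: 6 × 408 = 2448
    Σ(broken) = 2789 kJ
  Bonds formed (products):
    C-H: 4 × 408 = 1632
    C=C: 1 × 594 = 594
    H-H: 1 × 447 = 447
    Σ(formed) = 2673 kJ
  ΔH_2 = 2789 − 2673 = +116 kJ
ΔH_1 − ΔH_2 = −1450 kJ, so reaction 1 has the more negative ΔH; |ΔH_1 − ΔH_2| = 1450 kJ.

Reaction 1, by 1450 kJ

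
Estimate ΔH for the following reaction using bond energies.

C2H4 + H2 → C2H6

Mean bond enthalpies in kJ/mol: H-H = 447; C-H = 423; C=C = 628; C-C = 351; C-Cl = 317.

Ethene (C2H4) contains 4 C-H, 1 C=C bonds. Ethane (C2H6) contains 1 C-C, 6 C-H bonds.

Bonds broken (reactants):
  C-H: 4 × 423 = 1692
  C=C: 1 × 628 = 628
  H-H: 1 × 447 = 447
  Σ(broken) = 2767 kJ
Bonds formed (products):
  C-C: 1 × 351 = 351
  C-H: 6 × 423 = 2538
  Σ(formed) = 2889 kJ
ΔH = Σ(broken) − Σ(formed) = 2767 − 2889 = −122 kJ

ΔH ≈ −122 kJ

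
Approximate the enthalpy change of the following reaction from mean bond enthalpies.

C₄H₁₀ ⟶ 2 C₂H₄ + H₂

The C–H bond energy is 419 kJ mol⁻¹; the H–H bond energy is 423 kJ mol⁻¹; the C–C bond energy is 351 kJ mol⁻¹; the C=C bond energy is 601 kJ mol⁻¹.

ΔH ≈ +266 kJ

Bonds broken (reactants):
  C–C: 3 × 351 = 1053
  C–H: 10 × 419 = 4190
  Σ(broken) = 5243 kJ
Bonds formed (products):
  C–H: 8 × 419 = 3352
  C=C: 2 × 601 = 1202
  H–H: 1 × 423 = 423
  Σ(formed) = 4977 kJ
ΔH = Σ(broken) − Σ(formed) = 5243 − 4977 = +266 kJ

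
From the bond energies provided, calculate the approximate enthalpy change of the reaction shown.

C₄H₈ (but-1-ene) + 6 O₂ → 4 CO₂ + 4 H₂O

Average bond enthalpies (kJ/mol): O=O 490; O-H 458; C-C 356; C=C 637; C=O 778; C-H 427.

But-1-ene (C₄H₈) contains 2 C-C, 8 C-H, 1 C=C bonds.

ΔH ≈ −2183 kJ

Bonds broken (reactants):
  C-C: 2 × 356 = 712
  C-H: 8 × 427 = 3416
  C=C: 1 × 637 = 637
  O=O: 6 × 490 = 2940
  Σ(broken) = 7705 kJ
Bonds formed (products):
  C=O: 8 × 778 = 6224
  O-H: 8 × 458 = 3664
  Σ(formed) = 9888 kJ
ΔH = Σ(broken) − Σ(formed) = 7705 − 9888 = −2183 kJ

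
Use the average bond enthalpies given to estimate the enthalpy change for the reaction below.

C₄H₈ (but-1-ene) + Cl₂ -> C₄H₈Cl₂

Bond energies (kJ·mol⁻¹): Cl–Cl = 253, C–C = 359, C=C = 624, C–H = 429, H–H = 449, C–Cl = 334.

ΔH ≈ −150 kJ

Bonds broken (reactants):
  C–C: 2 × 359 = 718
  C–H: 8 × 429 = 3432
  C=C: 1 × 624 = 624
  Cl–Cl: 1 × 253 = 253
  Σ(broken) = 5027 kJ
Bonds formed (products):
  C–C: 3 × 359 = 1077
  C–Cl: 2 × 334 = 668
  C–H: 8 × 429 = 3432
  Σ(formed) = 5177 kJ
ΔH = Σ(broken) − Σ(formed) = 5027 − 5177 = −150 kJ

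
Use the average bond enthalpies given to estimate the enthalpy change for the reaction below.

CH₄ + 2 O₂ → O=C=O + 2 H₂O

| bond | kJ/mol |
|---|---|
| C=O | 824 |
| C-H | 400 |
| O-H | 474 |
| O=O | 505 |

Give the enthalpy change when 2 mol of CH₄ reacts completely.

Bonds broken (reactants):
  C-H: 4 × 400 = 1600
  O=O: 2 × 505 = 1010
  Σ(broken) = 2610 kJ
Bonds formed (products):
  C=O: 2 × 824 = 1648
  O-H: 4 × 474 = 1896
  Σ(formed) = 3544 kJ
ΔH = Σ(broken) − Σ(formed) = 2610 − 3544 = −934 kJ
For 2× the reaction as written: 2 × (−934) = −1868 kJ

ΔH = −1868 kJ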